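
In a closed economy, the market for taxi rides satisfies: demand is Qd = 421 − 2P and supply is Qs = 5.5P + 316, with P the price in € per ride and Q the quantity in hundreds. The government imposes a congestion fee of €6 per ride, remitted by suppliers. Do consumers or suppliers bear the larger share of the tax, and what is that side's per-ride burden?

Consumers bear the larger share: €4.4 per ride.

Without the tax, 421 − 2P = 5.5P + 316 gives 7.5P = 105, so P* = €14 and Q* = 393.
With the tax collected from suppliers, supply shifts: Qs = 5.5(P − 6) + 316.
Solving gives Q = 384.2 with consumers paying €18.4 and suppliers receiving €12.4 (the €6 wedge).
Per-ride burden: consumers €4.4, suppliers €1.6.
Consumers take the larger share because demand is less price-elastic here (demand slope 2 vs supply slope 5.5).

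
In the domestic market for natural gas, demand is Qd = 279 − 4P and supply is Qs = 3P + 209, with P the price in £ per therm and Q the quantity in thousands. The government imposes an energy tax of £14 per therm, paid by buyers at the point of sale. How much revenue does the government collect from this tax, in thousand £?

Tax revenue = £3010 thousand.

Before the tax: set 279 − 4P = 3P + 209 → P* = £10, Q* = 239.
With the tax collected from buyers, demand (in seller-price terms) shifts: Qd = 279 − 4(P + 14).
Solving gives Q = 215 with buyers paying £16 and producers receiving £2 (the £14 wedge).
Revenue = t · Q = 14 · 215 = £3010.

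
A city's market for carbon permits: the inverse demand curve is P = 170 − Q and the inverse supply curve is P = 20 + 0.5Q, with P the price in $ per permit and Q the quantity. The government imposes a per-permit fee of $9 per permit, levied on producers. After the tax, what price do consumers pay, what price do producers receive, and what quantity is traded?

Consumers pay $76; producers receive $67; quantity = 94.

Rewrite in direct form: Qd = 170 − P and Qs = 2P − 40.
Without the tax, 170 − P = 2P − 40 gives 3P = 210, so P* = $70 and Q* = 100.
With the tax collected from producers, supply shifts: Qs = 2(P − 9) − 40.
New equilibrium: consumers pay $76, producers receive $67, Q = 94. (Wedge: Pb − Ps = 9.)
The less price-elastic side of the market bears the larger share of a per-unit tax.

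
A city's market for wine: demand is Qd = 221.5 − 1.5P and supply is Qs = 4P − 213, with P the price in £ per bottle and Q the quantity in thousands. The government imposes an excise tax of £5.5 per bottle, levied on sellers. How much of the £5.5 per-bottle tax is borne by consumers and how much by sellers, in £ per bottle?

Before the tax: set 221.5 − 1.5P = 4P − 213 → P* = £79, Q* = 103.
With the tax collected from sellers, supply shifts: Qs = 4(P − 5.5) − 213.
New equilibrium: consumers pay £83, sellers receive £77.5, Q = 97. (Wedge: Pb − Ps = 5.5.)
Burden on consumers: £4; on sellers: £1.5. (They sum to £5.5.)
The less price-elastic side of the market bears the larger share of a per-unit tax.

Consumers bear £4 per bottle; sellers bear £1.5 per bottle.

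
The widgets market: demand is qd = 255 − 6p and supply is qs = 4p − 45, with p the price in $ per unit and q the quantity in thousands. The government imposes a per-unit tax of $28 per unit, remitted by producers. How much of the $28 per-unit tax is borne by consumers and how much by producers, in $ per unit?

Consumers bear $11.2 per unit; producers bear $16.8 per unit.

Before the tax: set 255 − 6p = 4p − 45 → p* = $30, q* = 75.
With the tax collected from producers, supply shifts: qs = 4(p − 28) − 45.
Solving gives q = 7.8 with consumers paying $41.2 and producers receiving $13.2 (the $28 wedge).
Burden on consumers: $11.2; on producers: $16.8. (They sum to $28.)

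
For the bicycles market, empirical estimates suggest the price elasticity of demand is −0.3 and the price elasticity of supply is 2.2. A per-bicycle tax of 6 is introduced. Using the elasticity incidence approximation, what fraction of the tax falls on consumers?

Consumers' share ≈ 0.88.

Incidence ratio: consumers' share ≈ εs / (εs + |εd|) = 2.2 / (2.2 + 0.3) = 0.88.
Supply is the more elastic side, so consumers bear the larger share.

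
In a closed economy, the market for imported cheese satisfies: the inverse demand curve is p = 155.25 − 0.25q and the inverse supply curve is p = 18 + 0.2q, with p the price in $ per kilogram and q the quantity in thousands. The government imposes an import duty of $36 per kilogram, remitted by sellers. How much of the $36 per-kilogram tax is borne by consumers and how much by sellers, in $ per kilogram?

Consumers bear $20 per kilogram; sellers bear $16 per kilogram.

Inverting to q(p) form: qd = 621 − 4p; qs = 5p − 90.
Without the tax, 621 − 4p = 5p − 90 gives 9p = 711, so p* = $79 and q* = 305.
With the tax collected from sellers, supply shifts: qs = 5(p − 36) − 90.
New equilibrium: consumers pay $99, sellers receive $63, q = 225. (Wedge: pb − ps = 36.)
Burden on consumers: $20; on sellers: $16. (They sum to $36.)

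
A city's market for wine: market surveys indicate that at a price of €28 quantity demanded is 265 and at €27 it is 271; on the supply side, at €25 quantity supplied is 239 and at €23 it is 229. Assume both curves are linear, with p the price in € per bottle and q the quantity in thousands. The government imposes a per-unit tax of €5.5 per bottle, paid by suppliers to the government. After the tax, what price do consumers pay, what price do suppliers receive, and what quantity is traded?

Consumers pay €31.5; suppliers receive €26; quantity = 244.

Demand slope: (271 − 265)/(27 − 28) = -6, so qd = 433 − 6p.
Supply slope: (229 − 239)/(23 − 25) = 5, so qs = 5p + 114.
Before the tax: set 433 − 6p = 5p + 114 → p* = €29, q* = 259.
With the tax collected from suppliers, supply shifts: qs = 5(p − 5.5) + 114.
New equilibrium: consumers pay €31.5, suppliers receive €26, q = 244. (Wedge: pb − ps = 5.5.)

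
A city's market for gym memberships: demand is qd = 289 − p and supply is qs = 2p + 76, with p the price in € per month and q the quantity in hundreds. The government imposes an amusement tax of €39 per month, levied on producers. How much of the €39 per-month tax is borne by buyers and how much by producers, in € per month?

Before the tax: set 289 − p = 2p + 76 → p* = €71, q* = 218.
With the tax collected from producers, supply shifts: qs = 2(p − 39) + 76.
New equilibrium: buyers pay €97, producers receive €58, q = 192. (Wedge: pb − ps = 39.)
Burden on buyers: €26; on producers: €13. (They sum to €39.)

Buyers bear €26 per month; producers bear €13 per month.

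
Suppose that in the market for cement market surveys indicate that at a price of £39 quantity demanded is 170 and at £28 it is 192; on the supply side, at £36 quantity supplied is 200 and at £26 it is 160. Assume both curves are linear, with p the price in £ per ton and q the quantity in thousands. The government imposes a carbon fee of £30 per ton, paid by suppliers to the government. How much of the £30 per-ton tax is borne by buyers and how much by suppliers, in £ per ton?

Demand slope: (192 − 170)/(28 − 39) = -2, so qd = 248 − 2p.
Supply slope: (160 − 200)/(26 − 36) = 4, so qs = 4p + 56.
Without the tax, 248 − 2p = 4p + 56 gives 6p = 192, so p* = £32 and q* = 184.
With the tax collected from suppliers, supply shifts: qs = 4(p − 30) + 56.
New equilibrium: buyers pay £52, suppliers receive £22, q = 144. (Wedge: pb − ps = 30.)
Burden on buyers: £20; on suppliers: £10. (They sum to £30.)
The less price-elastic side of the market bears the larger share of a per-unit tax.

Buyers bear £20 per ton; suppliers bear £10 per ton.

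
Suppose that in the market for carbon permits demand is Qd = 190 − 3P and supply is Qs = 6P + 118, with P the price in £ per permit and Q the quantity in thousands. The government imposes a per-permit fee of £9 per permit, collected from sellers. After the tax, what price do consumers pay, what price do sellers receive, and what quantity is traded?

Before the tax: set 190 − 3P = 6P + 118 → P* = £8, Q* = 166.
With the tax collected from sellers, supply shifts: Qs = 6(P − 9) + 118.
Solving gives Q = 148 with consumers paying £14 and sellers receiving £5 (the £9 wedge).

Consumers pay £14; sellers receive £5; quantity = 148.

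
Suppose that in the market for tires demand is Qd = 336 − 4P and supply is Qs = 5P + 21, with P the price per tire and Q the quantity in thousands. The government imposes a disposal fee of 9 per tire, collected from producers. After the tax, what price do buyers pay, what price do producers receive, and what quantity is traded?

Before the tax: set 336 − 4P = 5P + 21 → P* = 35, Q* = 196.
With the tax collected from producers, supply shifts: Qs = 5(P − 9) + 21.
New equilibrium: buyers pay 40, producers receive 31, Q = 176. (Wedge: Pb − Ps = 9.)
The less price-elastic side of the market bears the larger share of a per-unit tax.

Buyers pay 40; producers receive 31; quantity = 176.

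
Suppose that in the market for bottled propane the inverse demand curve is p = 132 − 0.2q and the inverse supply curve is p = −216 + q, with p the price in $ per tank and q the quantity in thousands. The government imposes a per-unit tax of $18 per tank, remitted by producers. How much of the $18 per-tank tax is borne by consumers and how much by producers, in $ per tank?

Rewrite in direct form: qd = 660 − 5p and qs = p + 216.
Before the tax: set 660 − 5p = p + 216 → p* = $74, q* = 290.
With the tax collected from producers, supply shifts: qs = (p − 18) + 216.
Solving gives q = 275 with consumers paying $77 and producers receiving $59 (the $18 wedge).
Burden on consumers: $3; on producers: $15. (They sum to $18.)

Consumers bear $3 per tank; producers bear $15 per tank.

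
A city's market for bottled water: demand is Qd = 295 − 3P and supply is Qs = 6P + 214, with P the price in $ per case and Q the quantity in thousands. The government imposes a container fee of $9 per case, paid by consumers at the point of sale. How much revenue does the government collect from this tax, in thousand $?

Tax revenue = $2250 thousand.

Before the tax: set 295 − 3P = 6P + 214 → P* = $9, Q* = 268.
With the tax collected from consumers, demand (in seller-price terms) shifts: Qd = 295 − 3(P + 9).
Solving gives Q = 250 with consumers paying $15 and sellers receiving $6 (the $9 wedge).
Revenue = t · Q = 9 · 250 = $2250.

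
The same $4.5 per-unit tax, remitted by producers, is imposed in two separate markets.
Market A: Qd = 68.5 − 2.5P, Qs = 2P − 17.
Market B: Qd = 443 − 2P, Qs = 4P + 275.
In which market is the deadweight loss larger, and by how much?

Market B, by $2.25.

Market A: pre-tax P* = $19, Q* = 21; post-tax Q = 16; deadweight loss = $11.25.
Market B: pre-tax P* = $28, Q* = 387; post-tax Q = 381; deadweight loss = $13.5.
Difference: $11.25 vs $13.5 → market B is larger by $2.25.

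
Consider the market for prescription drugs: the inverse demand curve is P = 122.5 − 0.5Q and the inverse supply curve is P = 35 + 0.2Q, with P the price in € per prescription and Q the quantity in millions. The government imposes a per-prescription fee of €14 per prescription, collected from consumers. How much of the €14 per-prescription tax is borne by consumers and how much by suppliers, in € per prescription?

Rewrite in direct form: Qd = 245 − 2P and Qs = 5P − 175.
Before the tax: set 245 − 2P = 5P − 175 → P* = €60, Q* = 125.
With the tax collected from consumers, demand (in seller-price terms) shifts: Qd = 245 − 2(P + 14).
Solving gives Q = 105 with consumers paying €70 and suppliers receiving €56 (the €14 wedge).
Burden on consumers: €10; on suppliers: €4. (They sum to €14.)
The less price-elastic side of the market bears the larger share of a per-unit tax.

Consumers bear €10 per prescription; suppliers bear €4 per prescription.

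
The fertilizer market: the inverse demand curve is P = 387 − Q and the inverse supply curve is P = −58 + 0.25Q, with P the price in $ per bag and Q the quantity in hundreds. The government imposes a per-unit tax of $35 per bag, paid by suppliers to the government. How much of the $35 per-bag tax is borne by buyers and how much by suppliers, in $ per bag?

Buyers bear $28 per bag; suppliers bear $7 per bag.

Inverting to Q(P) form: Qd = 387 − P; Qs = 4P + 232.
Before the tax: set 387 − P = 4P + 232 → P* = $31, Q* = 356.
With the tax collected from suppliers, supply shifts: Qs = 4(P − 35) + 232.
Solving gives Q = 328 with buyers paying $59 and suppliers receiving $24 (the $35 wedge).
Burden on buyers: $28; on suppliers: $7. (They sum to $35.)
The less price-elastic side of the market bears the larger share of a per-unit tax.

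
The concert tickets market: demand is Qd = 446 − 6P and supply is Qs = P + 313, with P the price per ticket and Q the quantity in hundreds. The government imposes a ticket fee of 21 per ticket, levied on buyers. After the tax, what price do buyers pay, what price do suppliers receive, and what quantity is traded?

Buyers pay 22; suppliers receive 1; quantity = 314.

Before the tax: set 446 − 6P = P + 313 → P* = 19, Q* = 332.
With the tax collected from buyers, demand (in seller-price terms) shifts: Qd = 446 − 6(P + 21).
Solving gives Q = 314 with buyers paying 22 and suppliers receiving 1 (the 21 wedge).
The less price-elastic side of the market bears the larger share of a per-unit tax.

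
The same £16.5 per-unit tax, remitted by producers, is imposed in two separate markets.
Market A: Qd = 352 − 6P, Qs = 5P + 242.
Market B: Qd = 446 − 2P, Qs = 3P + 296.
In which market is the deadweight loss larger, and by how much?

Market A: pre-tax P* = £10, Q* = 292; post-tax Q = 247; deadweight loss = £371.25.
Market B: pre-tax P* = £30, Q* = 386; post-tax Q = 366.2; deadweight loss = £163.35.
Difference: £371.25 vs £163.35 → market A is larger by £207.9.

Market A, by £207.9.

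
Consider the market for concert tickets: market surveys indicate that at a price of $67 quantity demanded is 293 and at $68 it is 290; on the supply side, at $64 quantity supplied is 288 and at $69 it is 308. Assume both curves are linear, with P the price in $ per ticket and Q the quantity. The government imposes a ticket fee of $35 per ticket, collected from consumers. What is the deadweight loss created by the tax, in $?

Demand slope: (290 − 293)/(68 − 67) = -3, so Qd = 494 − 3P.
Supply slope: (308 − 288)/(69 − 64) = 4, so Qs = 4P + 32.
Before the tax: set 494 − 3P = 4P + 32 → P* = $66, Q* = 296.
With the tax collected from consumers, demand (in seller-price terms) shifts: Qd = 494 − 3(P + 35).
Solving gives Q = 236 with consumers paying $86 and producers receiving $51 (the $35 wedge).
Quantity falls by |ΔQ| = |296 − 236| = 60.
DWL = ½ · t · |ΔQ| = ½ · 35 · 60 = $1050.

Deadweight loss = $1050.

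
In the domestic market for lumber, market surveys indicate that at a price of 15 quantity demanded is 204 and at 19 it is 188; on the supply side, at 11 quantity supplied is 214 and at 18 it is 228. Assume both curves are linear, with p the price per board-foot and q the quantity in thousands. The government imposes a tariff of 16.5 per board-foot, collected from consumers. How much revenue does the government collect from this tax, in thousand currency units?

Demand slope: (188 − 204)/(19 − 15) = -4, so qd = 264 − 4p.
Supply slope: (228 − 214)/(18 − 11) = 2, so qs = 2p + 192.
Before the tax: set 264 − 4p = 2p + 192 → p* = 12, q* = 216.
With the tax collected from consumers, demand (in seller-price terms) shifts: qd = 264 − 4(p + 16.5).
New equilibrium: consumers pay 17.5, suppliers receive 1, q = 194. (Wedge: pb − ps = 16.5.)
Revenue = t · Q = 16.5 · 194 = 3201.

Tax revenue = 3201 thousand.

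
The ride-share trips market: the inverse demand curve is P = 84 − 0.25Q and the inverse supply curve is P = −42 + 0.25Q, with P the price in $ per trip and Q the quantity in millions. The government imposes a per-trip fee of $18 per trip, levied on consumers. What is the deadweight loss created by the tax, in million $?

Deadweight loss = $324 million.

Inverting to Q(P) form: Qd = 336 − 4P; Qs = 4P + 168.
Before the tax: set 336 − 4P = 4P + 168 → P* = $21, Q* = 252.
With the tax collected from consumers, demand (in seller-price terms) shifts: Qd = 336 − 4(P + 18).
Solving gives Q = 216 with consumers paying $30 and sellers receiving $12 (the $18 wedge).
Quantity falls by |ΔQ| = |252 − 216| = 36.
DWL = ½ · t · |ΔQ| = ½ · 18 · 36 = $324.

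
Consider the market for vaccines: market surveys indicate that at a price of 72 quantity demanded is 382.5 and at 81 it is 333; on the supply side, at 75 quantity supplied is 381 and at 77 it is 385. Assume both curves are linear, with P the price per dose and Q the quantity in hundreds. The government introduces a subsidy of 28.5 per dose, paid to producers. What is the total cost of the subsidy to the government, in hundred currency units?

Demand slope: (333 − 382.5)/(81 − 72) = -5.5, so Qd = 778.5 − 5.5P.
Supply slope: (385 − 381)/(77 − 75) = 2, so Qs = 2P + 231.
Without the subsidy, 778.5 − 5.5P = 2P + 231 gives 7.5P = 547.5, so P* = 73 and Q* = 377.
With a per-unit subsidy paid to producers, each receives P + 28.5 per unit sold, so supply becomes Qs = 2(P + 28.5) + 231.
New equilibrium: consumers pay 65.4, producers receive 93.9, Q = 418.8. (Wedge: Pb − Ps = −28.5.)
Outlay = t · Q = 28.5 · 418.8 = 11935.8.

Government outlay = 11935.8 hundred.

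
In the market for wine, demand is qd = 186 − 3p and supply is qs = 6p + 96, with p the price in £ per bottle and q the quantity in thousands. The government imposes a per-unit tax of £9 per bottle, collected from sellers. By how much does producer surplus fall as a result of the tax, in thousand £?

Producer surplus falls by £441 thousand.

Before the tax: set 186 − 3p = 6p + 96 → p* = £10, q* = 156.
With the tax collected from sellers, supply shifts: qs = 6(p − 9) + 96.
Solving gives q = 138 with buyers paying £16 and sellers receiving £7 (the £9 wedge).
ΔPS is the trapezoid between Q = 138 and Q = 156 of height £3: ½ · (156 + 138) · 3 = £441.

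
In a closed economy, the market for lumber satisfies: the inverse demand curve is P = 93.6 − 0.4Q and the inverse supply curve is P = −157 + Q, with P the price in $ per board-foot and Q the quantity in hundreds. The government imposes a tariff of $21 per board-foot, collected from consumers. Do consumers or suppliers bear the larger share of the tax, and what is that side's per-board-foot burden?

Rewrite in direct form: Qd = 234 − 2.5P and Qs = P + 157.
Before the tax: set 234 − 2.5P = P + 157 → P* = $22, Q* = 179.
With the tax collected from consumers, demand (in seller-price terms) shifts: Qd = 234 − 2.5(P + 21).
Solving gives Q = 164 with consumers paying $28 and suppliers receiving $7 (the $21 wedge).
Per-board-foot burden: consumers $6, suppliers $15.
Suppliers take the larger share because supply is less price-elastic here (demand slope 2.5 vs supply slope 1).

Suppliers bear the larger share: $15 per board-foot.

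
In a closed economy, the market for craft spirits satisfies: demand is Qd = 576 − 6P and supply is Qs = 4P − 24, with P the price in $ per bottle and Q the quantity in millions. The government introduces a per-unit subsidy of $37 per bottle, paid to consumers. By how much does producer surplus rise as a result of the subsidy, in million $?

Producer surplus rises by $5780.88 million.

Without the subsidy, 576 − 6P = 4P − 24 gives 10P = 600, so P* = $60 and Q* = 216.
With a per-unit subsidy paid to consumers, each effectively pays P − 37, so demand becomes Qd = 576 − 6(P − 37).
Solving gives Q = 304.8 with consumers paying $45.2 and suppliers receiving $82.2 (the $37 wedge).
ΔPS is the trapezoid between Q = 304.8 and Q = 216 of height $22.2: ½ · (216 + 304.8) · 22.2 = $5780.88.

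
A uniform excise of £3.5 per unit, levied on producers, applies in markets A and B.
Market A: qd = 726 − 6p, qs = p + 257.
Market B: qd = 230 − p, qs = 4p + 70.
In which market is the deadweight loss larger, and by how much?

Market A, by £0.35.

Market A: pre-tax p* = £67, q* = 324; post-tax q = 321; deadweight loss = £5.25.
Market B: pre-tax p* = £32, q* = 198; post-tax q = 195.2; deadweight loss = £4.9.
Difference: £5.25 vs £4.9 → market A is larger by £0.35.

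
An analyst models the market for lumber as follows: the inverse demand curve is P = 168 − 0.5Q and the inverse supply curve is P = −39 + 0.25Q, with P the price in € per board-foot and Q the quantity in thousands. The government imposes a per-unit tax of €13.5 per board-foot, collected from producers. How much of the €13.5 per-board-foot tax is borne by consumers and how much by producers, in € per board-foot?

Consumers bear €9 per board-foot; producers bear €4.5 per board-foot.

Rewrite in direct form: Qd = 336 − 2P and Qs = 4P + 156.
Before the tax: set 336 − 2P = 4P + 156 → P* = €30, Q* = 276.
With the tax collected from producers, supply shifts: Qs = 4(P − 13.5) + 156.
New equilibrium: consumers pay €39, producers receive €25.5, Q = 258. (Wedge: Pb − Ps = 13.5.)
Burden on consumers: €9; on producers: €4.5. (They sum to €13.5.)
The less price-elastic side of the market bears the larger share of a per-unit tax.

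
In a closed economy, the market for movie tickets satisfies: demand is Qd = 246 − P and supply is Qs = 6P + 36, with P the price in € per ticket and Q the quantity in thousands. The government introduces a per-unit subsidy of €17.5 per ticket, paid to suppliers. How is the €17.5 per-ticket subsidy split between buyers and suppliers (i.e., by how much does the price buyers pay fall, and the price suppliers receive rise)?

Before the subsidy: set 246 − P = 6P + 36 → P* = €30, Q* = 216.
With a per-unit subsidy paid to suppliers, each receives P + 17.5 per unit sold, so supply becomes Qs = 6(P + 17.5) + 36.
New equilibrium: buyers pay €15, suppliers receive €32.5, Q = 231. (Wedge: Pb − Ps = −17.5.)
Gain to buyers: €15; to suppliers: €2.5. (They sum to €17.5.)

Buyers gain €15 per ticket; suppliers gain €2.5 per ticket.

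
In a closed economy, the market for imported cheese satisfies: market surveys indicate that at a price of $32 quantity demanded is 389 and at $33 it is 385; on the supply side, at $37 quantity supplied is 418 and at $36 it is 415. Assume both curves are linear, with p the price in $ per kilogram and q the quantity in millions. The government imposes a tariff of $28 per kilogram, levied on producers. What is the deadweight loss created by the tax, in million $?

Deadweight loss = $672 million.

Demand slope: (385 − 389)/(33 − 32) = -4, so qd = 517 − 4p.
Supply slope: (415 − 418)/(36 − 37) = 3, so qs = 3p + 307.
Without the tax, 517 − 4p = 3p + 307 gives 7p = 210, so p* = $30 and q* = 397.
With the tax collected from producers, supply shifts: qs = 3(p − 28) + 307.
New equilibrium: consumers pay $42, producers receive $14, q = 349. (Wedge: pb − ps = 28.)
Quantity falls by |ΔQ| = |397 − 349| = 48.
DWL = ½ · t · |ΔQ| = ½ · 28 · 48 = $672.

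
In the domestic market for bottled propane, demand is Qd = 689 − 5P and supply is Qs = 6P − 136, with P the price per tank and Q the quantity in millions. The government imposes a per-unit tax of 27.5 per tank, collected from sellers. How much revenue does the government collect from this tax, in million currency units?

Tax revenue = 6572.5 million.

Before the tax: set 689 − 5P = 6P − 136 → P* = 75, Q* = 314.
With the tax collected from sellers, supply shifts: Qs = 6(P − 27.5) − 136.
New equilibrium: buyers pay 90, sellers receive 62.5, Q = 239. (Wedge: Pb − Ps = 27.5.)
Revenue = t · Q = 27.5 · 239 = 6572.5.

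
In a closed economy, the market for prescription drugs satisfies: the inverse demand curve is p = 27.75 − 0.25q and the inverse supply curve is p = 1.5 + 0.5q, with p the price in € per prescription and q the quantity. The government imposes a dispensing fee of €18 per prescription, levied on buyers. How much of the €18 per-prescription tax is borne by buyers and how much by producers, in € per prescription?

Inverting to q(p) form: qd = 111 − 4p; qs = 2p − 3.
Before the tax: set 111 − 4p = 2p − 3 → p* = €19, q* = 35.
With the tax collected from buyers, demand (in seller-price terms) shifts: qd = 111 − 4(p + 18).
Solving gives q = 11 with buyers paying €25 and producers receiving €7 (the €18 wedge).
Burden on buyers: €6; on producers: €12. (They sum to €18.)

Buyers bear €6 per prescription; producers bear €12 per prescription.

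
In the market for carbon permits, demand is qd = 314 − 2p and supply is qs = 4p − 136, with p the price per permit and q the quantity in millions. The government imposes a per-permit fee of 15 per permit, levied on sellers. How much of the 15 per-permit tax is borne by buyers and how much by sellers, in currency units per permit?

Before the tax: set 314 − 2p = 4p − 136 → p* = 75, q* = 164.
With the tax collected from sellers, supply shifts: qs = 4(p − 15) − 136.
Solving gives q = 144 with buyers paying 85 and sellers receiving 70 (the 15 wedge).
Burden on buyers: 10; on sellers: 5. (They sum to 15.)
The less price-elastic side of the market bears the larger share of a per-unit tax.

Buyers bear 10 per permit; sellers bear 5 per permit.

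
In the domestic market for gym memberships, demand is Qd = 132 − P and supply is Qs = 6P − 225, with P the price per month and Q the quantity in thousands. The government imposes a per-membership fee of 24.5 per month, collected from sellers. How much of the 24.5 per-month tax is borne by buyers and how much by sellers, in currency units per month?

Before the tax: set 132 − P = 6P − 225 → P* = 51, Q* = 81.
With the tax collected from sellers, supply shifts: Qs = 6(P − 24.5) − 225.
New equilibrium: buyers pay 72, sellers receive 47.5, Q = 60. (Wedge: Pb − Ps = 24.5.)
Burden on buyers: 21; on sellers: 3.5. (They sum to 24.5.)
The less price-elastic side of the market bears the larger share of a per-unit tax.

Buyers bear 21 per month; sellers bear 3.5 per month.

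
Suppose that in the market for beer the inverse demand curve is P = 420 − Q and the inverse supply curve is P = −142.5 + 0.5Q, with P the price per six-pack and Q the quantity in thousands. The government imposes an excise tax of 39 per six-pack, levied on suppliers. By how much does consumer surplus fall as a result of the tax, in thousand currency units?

Inverting to Q(P) form: Qd = 420 − P; Qs = 2P + 285.
Without the tax, 420 − P = 2P + 285 gives 3P = 135, so P* = 45 and Q* = 375.
With the tax collected from suppliers, supply shifts: Qs = 2(P − 39) + 285.
Solving gives Q = 349 with consumers paying 71 and suppliers receiving 32 (the 39 wedge).
ΔCS is the trapezoid between Q = 349 and Q = 375 of height 26: ½ · (375 + 349) · 26 = 9412.

Consumer surplus falls by 9412 thousand.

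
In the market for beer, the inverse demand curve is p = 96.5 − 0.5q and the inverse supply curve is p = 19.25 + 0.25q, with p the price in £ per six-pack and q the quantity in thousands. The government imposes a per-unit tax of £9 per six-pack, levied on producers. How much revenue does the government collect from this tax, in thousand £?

Inverting to q(p) form: qd = 193 − 2p; qs = 4p − 77.
Without the tax, 193 − 2p = 4p − 77 gives 6p = 270, so p* = £45 and q* = 103.
With the tax collected from producers, supply shifts: qs = 4(p − 9) − 77.
Solving gives q = 91 with buyers paying £51 and producers receiving £42 (the £9 wedge).
Revenue = t · Q = 9 · 91 = £819.

Tax revenue = £819 thousand.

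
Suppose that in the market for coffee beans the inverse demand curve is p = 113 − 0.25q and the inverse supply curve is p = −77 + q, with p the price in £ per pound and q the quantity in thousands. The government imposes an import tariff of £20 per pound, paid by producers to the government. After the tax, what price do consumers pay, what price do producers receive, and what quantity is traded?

Consumers pay £79; producers receive £59; quantity = 136.

Inverting to q(p) form: qd = 452 − 4p; qs = p + 77.
Without the tax, 452 − 4p = p + 77 gives 5p = 375, so p* = £75 and q* = 152.
With the tax collected from producers, supply shifts: qs = (p − 20) + 77.
New equilibrium: consumers pay £79, producers receive £59, q = 136. (Wedge: pb − ps = 20.)
The less price-elastic side of the market bears the larger share of a per-unit tax.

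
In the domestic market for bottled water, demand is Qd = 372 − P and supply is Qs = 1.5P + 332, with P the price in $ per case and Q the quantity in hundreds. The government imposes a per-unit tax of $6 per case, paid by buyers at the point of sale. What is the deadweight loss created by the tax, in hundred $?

Deadweight loss = $10.8 hundred.

Before the tax: set 372 − P = 1.5P + 332 → P* = $16, Q* = 356.
With the tax collected from buyers, demand (in seller-price terms) shifts: Qd = 372 − (P + 6).
Solving gives Q = 352.4 with buyers paying $19.6 and suppliers receiving $13.6 (the $6 wedge).
Quantity falls by |ΔQ| = |356 − 352.4| = 3.6.
DWL = ½ · t · |ΔQ| = ½ · 6 · 3.6 = $10.8.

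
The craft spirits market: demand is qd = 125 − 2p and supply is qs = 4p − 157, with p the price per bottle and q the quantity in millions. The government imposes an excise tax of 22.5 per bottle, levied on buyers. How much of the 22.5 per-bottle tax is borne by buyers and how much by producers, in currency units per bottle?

Before the tax: set 125 − 2p = 4p − 157 → p* = 47, q* = 31.
With the tax collected from buyers, demand (in seller-price terms) shifts: qd = 125 − 2(p + 22.5).
Solving gives q = 1 with buyers paying 62 and producers receiving 39.5 (the 22.5 wedge).
Burden on buyers: 15; on producers: 7.5. (They sum to 22.5.)
The less price-elastic side of the market bears the larger share of a per-unit tax.

Buyers bear 15 per bottle; producers bear 7.5 per bottle.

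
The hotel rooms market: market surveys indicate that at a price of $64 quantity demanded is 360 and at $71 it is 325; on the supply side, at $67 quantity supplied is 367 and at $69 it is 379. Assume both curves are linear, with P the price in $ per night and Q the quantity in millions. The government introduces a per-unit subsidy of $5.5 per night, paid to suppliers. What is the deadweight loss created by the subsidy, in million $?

Demand slope: (325 − 360)/(71 − 64) = -5, so Qd = 680 − 5P.
Supply slope: (379 − 367)/(69 − 67) = 6, so Qs = 6P − 35.
Without the subsidy, 680 − 5P = 6P − 35 gives 11P = 715, so P* = $65 and Q* = 355.
With a per-unit subsidy paid to suppliers, each receives P + 5.5 per unit sold, so supply becomes Qs = 6(P + 5.5) − 35.
New equilibrium: buyers pay $62, suppliers receive $67.5, Q = 370. (Wedge: Pb − Ps = −5.5.)
Quantity rises by |ΔQ| = |355 − 370| = 15.
DWL = ½ · t · |ΔQ| = ½ · 5.5 · 15 = $41.25.

Deadweight loss = $41.25 million.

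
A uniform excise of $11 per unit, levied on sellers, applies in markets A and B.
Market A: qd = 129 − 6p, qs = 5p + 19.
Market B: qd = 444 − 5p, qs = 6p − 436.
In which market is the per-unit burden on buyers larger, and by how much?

Market A: pre-tax p* = $10, q* = 69; post-tax q = 39; per-unit burden on buyers = $5.
Market B: pre-tax p* = $80, q* = 44; post-tax q = 14; per-unit burden on buyers = $6.
Difference: $5 vs $6 → market B is larger by $1.

Market B, by $1.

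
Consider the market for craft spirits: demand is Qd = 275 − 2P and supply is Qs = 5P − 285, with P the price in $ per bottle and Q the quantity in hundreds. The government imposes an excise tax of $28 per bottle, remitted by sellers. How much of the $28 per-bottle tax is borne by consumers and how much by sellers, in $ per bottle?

Consumers bear $20 per bottle; sellers bear $8 per bottle.

Before the tax: set 275 − 2P = 5P − 285 → P* = $80, Q* = 115.
With the tax collected from sellers, supply shifts: Qs = 5(P − 28) − 285.
New equilibrium: consumers pay $100, sellers receive $72, Q = 75. (Wedge: Pb − Ps = 28.)
Burden on consumers: $20; on sellers: $8. (They sum to $28.)
The less price-elastic side of the market bears the larger share of a per-unit tax.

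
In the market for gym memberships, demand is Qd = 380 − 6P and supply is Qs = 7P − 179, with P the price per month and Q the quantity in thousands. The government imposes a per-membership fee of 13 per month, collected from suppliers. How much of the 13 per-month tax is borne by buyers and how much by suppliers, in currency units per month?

Before the tax: set 380 − 6P = 7P − 179 → P* = 43, Q* = 122.
With the tax collected from suppliers, supply shifts: Qs = 7(P − 13) − 179.
New equilibrium: buyers pay 50, suppliers receive 37, Q = 80. (Wedge: Pb − Ps = 13.)
Burden on buyers: 7; on suppliers: 6. (They sum to 13.)
The less price-elastic side of the market bears the larger share of a per-unit tax.

Buyers bear 7 per month; suppliers bear 6 per month.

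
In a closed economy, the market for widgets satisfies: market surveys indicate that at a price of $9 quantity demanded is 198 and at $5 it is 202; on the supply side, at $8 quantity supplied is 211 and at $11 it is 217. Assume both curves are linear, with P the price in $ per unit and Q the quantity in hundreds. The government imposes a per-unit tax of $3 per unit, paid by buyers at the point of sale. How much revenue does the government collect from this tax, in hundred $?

Demand slope: (202 − 198)/(5 − 9) = -1, so Qd = 207 − P.
Supply slope: (217 − 211)/(11 − 8) = 2, so Qs = 2P + 195.
Without the tax, 207 − P = 2P + 195 gives 3P = 12, so P* = $4 and Q* = 203.
With the tax collected from buyers, demand (in seller-price terms) shifts: Qd = 207 − (P + 3).
New equilibrium: buyers pay $6, suppliers receive $3, Q = 201. (Wedge: Pb − Ps = 3.)
Revenue = t · Q = 3 · 201 = $603.

Tax revenue = $603 hundred.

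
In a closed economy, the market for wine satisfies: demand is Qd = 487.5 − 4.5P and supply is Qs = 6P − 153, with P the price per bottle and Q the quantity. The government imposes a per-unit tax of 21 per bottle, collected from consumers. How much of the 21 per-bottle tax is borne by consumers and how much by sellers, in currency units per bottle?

Without the tax, 487.5 − 4.5P = 6P − 153 gives 10.5P = 640.5, so P* = 61 and Q* = 213.
With the tax collected from consumers, demand (in seller-price terms) shifts: Qd = 487.5 − 4.5(P + 21).
Solving gives Q = 159 with consumers paying 73 and sellers receiving 52 (the 21 wedge).
Burden on consumers: 12; on sellers: 9. (They sum to 21.)

Consumers bear 12 per bottle; sellers bear 9 per bottle.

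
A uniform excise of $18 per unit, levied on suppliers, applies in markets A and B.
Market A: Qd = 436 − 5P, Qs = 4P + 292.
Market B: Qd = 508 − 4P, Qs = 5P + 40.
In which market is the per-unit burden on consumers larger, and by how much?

Market B, by $2.

Market A: pre-tax P* = $16, Q* = 356; post-tax Q = 316; per-unit burden on consumers = $8.
Market B: pre-tax P* = $52, Q* = 300; post-tax Q = 260; per-unit burden on consumers = $10.
Difference: $8 vs $10 → market B is larger by $2.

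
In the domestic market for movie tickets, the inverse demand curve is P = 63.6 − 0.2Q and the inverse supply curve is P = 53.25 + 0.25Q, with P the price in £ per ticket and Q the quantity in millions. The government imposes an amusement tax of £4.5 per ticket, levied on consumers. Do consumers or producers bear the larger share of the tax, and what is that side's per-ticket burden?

Rewrite in direct form: Qd = 318 − 5P and Qs = 4P − 213.
Without the tax, 318 − 5P = 4P − 213 gives 9P = 531, so P* = £59 and Q* = 23.
With the tax collected from consumers, demand (in seller-price terms) shifts: Qd = 318 − 5(P + 4.5).
New equilibrium: consumers pay £61, producers receive £56.5, Q = 13. (Wedge: Pb − Ps = 4.5.)
Per-ticket burden: consumers £2, producers £2.5.
Producers take the larger share because supply is less price-elastic here (demand slope 5 vs supply slope 4).
The less price-elastic side of the market bears the larger share of a per-unit tax.

Producers bear the larger share: £2.5 per ticket.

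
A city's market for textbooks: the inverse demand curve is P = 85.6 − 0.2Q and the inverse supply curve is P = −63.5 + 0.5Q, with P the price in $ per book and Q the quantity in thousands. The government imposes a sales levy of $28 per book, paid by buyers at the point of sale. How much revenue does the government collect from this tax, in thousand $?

Rewrite in direct form: Qd = 428 − 5P and Qs = 2P + 127.
Without the tax, 428 − 5P = 2P + 127 gives 7P = 301, so P* = $43 and Q* = 213.
With the tax collected from buyers, demand (in seller-price terms) shifts: Qd = 428 − 5(P + 28).
New equilibrium: buyers pay $51, sellers receive $23, Q = 173. (Wedge: Pb − Ps = 28.)
Revenue = t · Q = 28 · 173 = $4844.

Tax revenue = $4844 thousand.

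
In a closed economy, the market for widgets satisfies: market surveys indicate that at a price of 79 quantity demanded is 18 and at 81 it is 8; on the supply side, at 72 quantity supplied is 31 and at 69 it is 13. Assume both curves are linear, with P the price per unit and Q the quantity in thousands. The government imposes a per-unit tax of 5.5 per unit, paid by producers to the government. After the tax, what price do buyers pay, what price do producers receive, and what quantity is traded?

Demand slope: (8 − 18)/(81 − 79) = -5, so Qd = 413 − 5P.
Supply slope: (13 − 31)/(69 − 72) = 6, so Qs = 6P − 401.
Without the tax, 413 − 5P = 6P − 401 gives 11P = 814, so P* = 74 and Q* = 43.
With the tax collected from producers, supply shifts: Qs = 6(P − 5.5) − 401.
New equilibrium: buyers pay 77, producers receive 71.5, Q = 28. (Wedge: Pb − Ps = 5.5.)
The less price-elastic side of the market bears the larger share of a per-unit tax.

Buyers pay 77; producers receive 71.5; quantity = 28.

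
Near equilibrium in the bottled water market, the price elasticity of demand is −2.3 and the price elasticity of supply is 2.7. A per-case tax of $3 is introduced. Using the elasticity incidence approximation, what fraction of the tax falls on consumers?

Consumers' share ≈ 0.54.

Incidence ratio: consumers' share ≈ εs / (εs + |εd|) = 2.7 / (2.7 + 2.3) = 0.54.
Supply is the more elastic side, so consumers bear the larger share.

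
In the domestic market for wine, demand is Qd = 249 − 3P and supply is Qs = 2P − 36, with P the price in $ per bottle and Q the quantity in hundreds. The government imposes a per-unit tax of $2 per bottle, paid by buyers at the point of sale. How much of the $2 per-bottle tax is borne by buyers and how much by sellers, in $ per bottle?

Buyers bear $0.8 per bottle; sellers bear $1.2 per bottle.

Without the tax, 249 − 3P = 2P − 36 gives 5P = 285, so P* = $57 and Q* = 78.
With the tax collected from buyers, demand (in seller-price terms) shifts: Qd = 249 − 3(P + 2).
Solving gives Q = 75.6 with buyers paying $57.8 and sellers receiving $55.8 (the $2 wedge).
Burden on buyers: $0.8; on sellers: $1.2. (They sum to $2.)
The less price-elastic side of the market bears the larger share of a per-unit tax.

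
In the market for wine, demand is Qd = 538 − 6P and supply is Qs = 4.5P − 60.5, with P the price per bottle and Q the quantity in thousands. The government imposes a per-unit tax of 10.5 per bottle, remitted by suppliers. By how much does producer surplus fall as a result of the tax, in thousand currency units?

Producer surplus falls by 1095 thousand.

Without the tax, 538 − 6P = 4.5P − 60.5 gives 10.5P = 598.5, so P* = 57 and Q* = 196.
With the tax collected from suppliers, supply shifts: Qs = 4.5(P − 10.5) − 60.5.
New equilibrium: buyers pay 61.5, suppliers receive 51, Q = 169. (Wedge: Pb − Ps = 10.5.)
ΔPS is the trapezoid between Q = 169 and Q = 196 of height 6: ½ · (196 + 169) · 6 = 1095.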